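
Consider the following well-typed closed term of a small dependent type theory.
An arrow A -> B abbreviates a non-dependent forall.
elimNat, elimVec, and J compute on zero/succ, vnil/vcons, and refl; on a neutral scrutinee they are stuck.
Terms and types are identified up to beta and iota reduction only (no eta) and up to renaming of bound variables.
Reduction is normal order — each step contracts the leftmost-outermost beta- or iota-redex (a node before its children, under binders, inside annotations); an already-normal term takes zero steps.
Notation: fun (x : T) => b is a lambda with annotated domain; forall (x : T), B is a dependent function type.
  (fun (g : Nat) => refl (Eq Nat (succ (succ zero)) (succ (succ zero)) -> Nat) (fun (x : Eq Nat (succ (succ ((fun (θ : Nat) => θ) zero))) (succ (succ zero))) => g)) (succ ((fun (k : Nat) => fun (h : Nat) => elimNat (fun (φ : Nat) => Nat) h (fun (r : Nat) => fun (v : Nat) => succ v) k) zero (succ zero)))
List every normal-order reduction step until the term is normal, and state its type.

reduction (normal order):
  (fun (g : Nat) => refl (Eq Nat (succ (succ zero)) (succ (succ zero)) -> Nat) (fun (x : Eq Nat (succ (succ ((fun (θ : Nat) => θ) zero))) (succ (succ zero))) => g)) (succ ((fun (k : Nat) => fun (h : Nat) => elimNat (fun (φ : Nat) => Nat) h (fun (r : Nat) => fun (v : Nat) => succ v) k) zero (succ zero)))
  ~> refl (Eq Nat (succ (succ zero)) (succ (succ zero)) -> Nat) (fun (g : Eq Nat (succ (succ ((fun (x : Nat) => x) zero))) (succ (succ zero))) => succ ((fun (θ : Nat) => fun (k : Nat) => elimNat (fun (h : Nat) => Nat) k (fun (φ : Nat) => fun (r : Nat) => succ r) θ) zero (succ zero)))
  ~> refl (Eq Nat (succ (succ zero)) (succ (succ zero)) -> Nat) (fun (g : Eq Nat (succ (succ zero)) (succ (succ zero))) => succ ((fun (x : Nat) => fun (θ : Nat) => elimNat (fun (k : Nat) => Nat) θ (fun (h : Nat) => fun (φ : Nat) => succ φ) x) zero (succ zero)))
  ~> refl (Eq Nat (succ (succ zero)) (succ (succ zero)) -> Nat) (fun (g : Eq Nat (succ (succ zero)) (succ (succ zero))) => succ ((fun (x : Nat) => elimNat (fun (θ : Nat) => Nat) x (fun (k : Nat) => fun (h : Nat) => succ h) zero) (succ zero)))
  ~> refl (Eq Nat (succ (succ zero)) (succ (succ zero)) -> Nat) (fun (g : Eq Nat (succ (succ zero)) (succ (succ zero))) => succ (elimNat (fun (x : Nat) => Nat) (succ zero) (fun (θ : Nat) => fun (k : Nat) => succ k) zero))
  ~> refl (Eq Nat (succ (succ zero)) (succ (succ zero)) -> Nat) (fun (g : Eq Nat (succ (succ zero)) (succ (succ zero))) => succ (succ zero))
inferred type:
  Eq (Eq Nat (succ (succ zero)) (succ (succ zero)) -> Nat) (fun (g : Eq Nat (succ (succ zero)) (succ (succ zero))) => succ (succ zero)) (fun (x : Eq Nat (succ (succ zero)) (succ (succ zero))) => succ (succ zero))


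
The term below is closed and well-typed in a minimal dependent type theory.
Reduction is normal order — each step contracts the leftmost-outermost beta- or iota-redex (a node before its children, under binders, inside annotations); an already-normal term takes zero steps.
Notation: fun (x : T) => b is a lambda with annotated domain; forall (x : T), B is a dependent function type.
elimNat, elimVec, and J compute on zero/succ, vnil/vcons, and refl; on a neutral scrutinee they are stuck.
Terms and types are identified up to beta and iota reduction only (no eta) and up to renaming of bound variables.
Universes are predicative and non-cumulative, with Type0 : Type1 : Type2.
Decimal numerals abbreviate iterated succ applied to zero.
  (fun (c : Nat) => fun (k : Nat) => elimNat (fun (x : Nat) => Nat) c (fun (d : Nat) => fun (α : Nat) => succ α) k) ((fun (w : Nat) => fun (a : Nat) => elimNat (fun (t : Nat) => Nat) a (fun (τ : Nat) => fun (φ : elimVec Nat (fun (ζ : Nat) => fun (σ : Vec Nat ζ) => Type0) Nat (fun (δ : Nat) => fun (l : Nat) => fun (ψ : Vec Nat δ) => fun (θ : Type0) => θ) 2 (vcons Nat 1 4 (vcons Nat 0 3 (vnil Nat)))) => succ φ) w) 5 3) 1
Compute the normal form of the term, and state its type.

normal form:
  9
type:
  Nat
observation: the term reaches its normal form after 24 normal-order steps.


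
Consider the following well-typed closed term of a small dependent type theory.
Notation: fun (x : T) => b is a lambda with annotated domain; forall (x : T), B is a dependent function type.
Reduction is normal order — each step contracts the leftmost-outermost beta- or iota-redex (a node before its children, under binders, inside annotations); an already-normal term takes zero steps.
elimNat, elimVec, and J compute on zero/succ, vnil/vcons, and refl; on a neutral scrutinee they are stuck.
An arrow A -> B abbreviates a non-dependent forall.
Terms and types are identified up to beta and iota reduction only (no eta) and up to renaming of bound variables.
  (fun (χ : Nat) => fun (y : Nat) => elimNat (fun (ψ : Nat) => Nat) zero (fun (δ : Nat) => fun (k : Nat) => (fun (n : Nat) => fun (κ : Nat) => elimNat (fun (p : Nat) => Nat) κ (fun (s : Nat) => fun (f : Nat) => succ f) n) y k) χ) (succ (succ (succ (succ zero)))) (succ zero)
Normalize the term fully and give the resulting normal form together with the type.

reduced normal form:
  succ (succ (succ (succ zero)))
type:
  Nat


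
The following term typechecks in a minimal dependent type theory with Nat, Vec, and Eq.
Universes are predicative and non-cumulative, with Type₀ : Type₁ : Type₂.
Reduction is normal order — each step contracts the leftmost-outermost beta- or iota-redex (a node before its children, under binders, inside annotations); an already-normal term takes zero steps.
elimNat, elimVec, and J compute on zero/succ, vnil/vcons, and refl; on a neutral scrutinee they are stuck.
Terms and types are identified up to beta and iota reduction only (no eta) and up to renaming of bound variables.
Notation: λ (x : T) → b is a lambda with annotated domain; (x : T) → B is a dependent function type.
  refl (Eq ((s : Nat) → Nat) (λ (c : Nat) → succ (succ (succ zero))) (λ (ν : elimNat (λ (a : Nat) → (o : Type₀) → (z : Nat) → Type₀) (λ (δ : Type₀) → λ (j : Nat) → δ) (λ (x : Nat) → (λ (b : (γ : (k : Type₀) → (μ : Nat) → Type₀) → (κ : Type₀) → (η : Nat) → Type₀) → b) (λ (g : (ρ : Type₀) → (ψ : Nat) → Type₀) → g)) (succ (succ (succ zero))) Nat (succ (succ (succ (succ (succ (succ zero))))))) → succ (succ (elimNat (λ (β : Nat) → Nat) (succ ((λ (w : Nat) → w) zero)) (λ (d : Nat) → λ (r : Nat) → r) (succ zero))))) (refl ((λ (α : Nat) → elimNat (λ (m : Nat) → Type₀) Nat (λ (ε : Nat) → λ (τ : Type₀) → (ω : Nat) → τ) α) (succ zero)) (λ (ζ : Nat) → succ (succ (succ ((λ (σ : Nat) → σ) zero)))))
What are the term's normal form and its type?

resulting normal form:
  refl (Eq ((s : Nat) → Nat) (λ (c : Nat) → succ (succ (succ zero))) (λ (ν : Nat) → succ (succ (succ zero)))) (refl ((a : Nat) → Nat) (λ (o : Nat) → succ (succ (succ zero))))
type:
  Eq (Eq ((s : Nat) → Nat) (λ (c : Nat) → succ (succ (succ zero))) (λ (ν : Nat) → succ (succ (succ zero)))) (refl ((a : Nat) → Nat) (λ (o : Nat) → succ (succ (succ zero)))) (refl ((z : Nat) → Nat) (λ (δ : Nat) → succ (succ (succ zero))))
observation: the first redex contracted is an elimNat iota-redex; the normal form is reached in 26 normal-order steps.


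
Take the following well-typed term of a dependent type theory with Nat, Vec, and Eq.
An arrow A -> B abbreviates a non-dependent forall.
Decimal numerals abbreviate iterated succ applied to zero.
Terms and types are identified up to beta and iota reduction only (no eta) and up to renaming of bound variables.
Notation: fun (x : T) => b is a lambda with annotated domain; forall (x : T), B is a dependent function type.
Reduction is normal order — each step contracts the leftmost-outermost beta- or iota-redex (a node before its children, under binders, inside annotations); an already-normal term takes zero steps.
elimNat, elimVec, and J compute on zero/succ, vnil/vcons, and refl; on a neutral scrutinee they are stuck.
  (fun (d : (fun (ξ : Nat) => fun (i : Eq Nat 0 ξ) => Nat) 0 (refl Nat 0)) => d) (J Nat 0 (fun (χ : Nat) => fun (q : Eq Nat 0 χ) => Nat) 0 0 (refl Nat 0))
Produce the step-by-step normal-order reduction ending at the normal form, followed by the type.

reduction (normal order):
  (fun (d : (fun (ξ : Nat) => fun (i : Eq Nat 0 ξ) => Nat) 0 (refl Nat 0)) => d) (J Nat 0 (fun (χ : Nat) => fun (q : Eq Nat 0 χ) => Nat) 0 0 (refl Nat 0))
  ~> J Nat 0 (fun (d : Nat) => fun (ξ : Eq Nat 0 d) => Nat) 0 0 (refl Nat 0)
  ~> 0
inferred type:
  Nat


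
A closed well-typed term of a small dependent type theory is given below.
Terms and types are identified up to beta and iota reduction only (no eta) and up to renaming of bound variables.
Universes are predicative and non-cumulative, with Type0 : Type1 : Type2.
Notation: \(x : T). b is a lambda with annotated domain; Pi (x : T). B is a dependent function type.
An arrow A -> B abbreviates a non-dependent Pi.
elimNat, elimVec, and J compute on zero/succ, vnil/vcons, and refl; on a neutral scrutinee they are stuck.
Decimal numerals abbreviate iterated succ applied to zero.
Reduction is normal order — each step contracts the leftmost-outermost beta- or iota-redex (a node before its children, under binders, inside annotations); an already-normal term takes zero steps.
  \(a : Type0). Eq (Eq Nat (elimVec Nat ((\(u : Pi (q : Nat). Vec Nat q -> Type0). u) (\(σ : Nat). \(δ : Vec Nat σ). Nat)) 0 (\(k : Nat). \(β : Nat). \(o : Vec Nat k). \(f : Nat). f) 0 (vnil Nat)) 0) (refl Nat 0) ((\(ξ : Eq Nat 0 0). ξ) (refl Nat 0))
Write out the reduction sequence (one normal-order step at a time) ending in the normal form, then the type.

normal-order reduction:
  \(a : Type0). Eq (Eq Nat (elimVec Nat ((\(u : Pi (q : Nat). Vec Nat q -> Type0). u) (\(σ : Nat). \(δ : Vec Nat σ). Nat)) 0 (\(k : Nat). \(β : Nat). \(o : Vec Nat k). \(f : Nat). f) 0 (vnil Nat)) 0) (refl Nat 0) ((\(ξ : Eq Nat 0 0). ξ) (refl Nat 0))
  ~> \(a : Type0). Eq (Eq Nat 0 0) (refl Nat 0) ((\(u : Eq Nat 0 0). u) (refl Nat 0))
  ~> \(a : Type0). Eq (Eq Nat 0 0) (refl Nat 0) (refl Nat 0)
inferred type:
  Type0 -> Type0


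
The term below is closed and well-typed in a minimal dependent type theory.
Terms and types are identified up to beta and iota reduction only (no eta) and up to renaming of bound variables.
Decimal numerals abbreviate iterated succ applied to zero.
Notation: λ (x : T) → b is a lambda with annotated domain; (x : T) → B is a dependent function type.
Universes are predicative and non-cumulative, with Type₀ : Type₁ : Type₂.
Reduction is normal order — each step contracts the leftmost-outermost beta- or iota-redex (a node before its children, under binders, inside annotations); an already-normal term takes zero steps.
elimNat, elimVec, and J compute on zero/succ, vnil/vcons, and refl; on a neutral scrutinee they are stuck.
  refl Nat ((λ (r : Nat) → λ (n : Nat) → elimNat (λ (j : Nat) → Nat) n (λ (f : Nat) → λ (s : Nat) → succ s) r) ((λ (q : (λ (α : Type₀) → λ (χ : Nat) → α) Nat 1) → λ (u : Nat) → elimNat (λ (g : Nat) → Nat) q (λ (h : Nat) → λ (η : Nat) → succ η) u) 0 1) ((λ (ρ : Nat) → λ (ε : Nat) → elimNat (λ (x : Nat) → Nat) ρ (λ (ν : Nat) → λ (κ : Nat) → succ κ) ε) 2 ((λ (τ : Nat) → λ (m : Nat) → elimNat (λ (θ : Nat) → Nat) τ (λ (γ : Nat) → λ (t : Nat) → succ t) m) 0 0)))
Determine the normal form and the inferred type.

normal form:
  refl Nat 3
the term's type:
  Eq Nat 3 3


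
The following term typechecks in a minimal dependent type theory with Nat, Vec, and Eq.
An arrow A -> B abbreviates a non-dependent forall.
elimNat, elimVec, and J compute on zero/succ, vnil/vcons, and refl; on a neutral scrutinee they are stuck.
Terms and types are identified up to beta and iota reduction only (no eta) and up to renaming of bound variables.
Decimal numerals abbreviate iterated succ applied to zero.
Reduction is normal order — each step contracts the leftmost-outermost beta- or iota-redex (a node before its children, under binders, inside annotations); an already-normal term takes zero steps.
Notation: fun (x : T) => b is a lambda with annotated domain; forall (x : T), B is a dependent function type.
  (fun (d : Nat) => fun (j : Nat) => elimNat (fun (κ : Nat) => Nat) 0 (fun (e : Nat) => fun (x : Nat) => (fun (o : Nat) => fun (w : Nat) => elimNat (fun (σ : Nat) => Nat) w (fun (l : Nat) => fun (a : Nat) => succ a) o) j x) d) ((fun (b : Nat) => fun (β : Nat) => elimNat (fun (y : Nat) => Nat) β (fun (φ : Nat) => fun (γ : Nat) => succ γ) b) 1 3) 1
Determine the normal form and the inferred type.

normal form:
  4
the term's type:
  Nat
observation: the term reaches its normal form after 27 normal-order steps.


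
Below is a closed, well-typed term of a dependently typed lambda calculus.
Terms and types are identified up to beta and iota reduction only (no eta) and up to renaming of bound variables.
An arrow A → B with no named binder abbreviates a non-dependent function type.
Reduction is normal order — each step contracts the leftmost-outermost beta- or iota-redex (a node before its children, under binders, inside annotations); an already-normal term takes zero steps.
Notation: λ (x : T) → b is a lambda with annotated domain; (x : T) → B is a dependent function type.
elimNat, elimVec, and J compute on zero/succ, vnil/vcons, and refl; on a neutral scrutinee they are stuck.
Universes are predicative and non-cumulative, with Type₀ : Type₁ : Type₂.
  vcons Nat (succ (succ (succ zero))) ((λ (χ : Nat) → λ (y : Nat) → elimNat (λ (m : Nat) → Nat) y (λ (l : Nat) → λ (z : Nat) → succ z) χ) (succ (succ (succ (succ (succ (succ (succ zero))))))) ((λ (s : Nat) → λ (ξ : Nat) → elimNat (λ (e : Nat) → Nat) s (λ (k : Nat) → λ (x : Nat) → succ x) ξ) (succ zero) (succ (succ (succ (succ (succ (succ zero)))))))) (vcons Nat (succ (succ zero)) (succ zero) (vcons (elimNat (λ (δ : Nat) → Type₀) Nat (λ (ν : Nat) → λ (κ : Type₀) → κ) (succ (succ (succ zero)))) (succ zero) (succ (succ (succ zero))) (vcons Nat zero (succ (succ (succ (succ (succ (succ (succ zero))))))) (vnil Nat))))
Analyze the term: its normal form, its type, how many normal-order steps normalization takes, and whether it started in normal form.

resulting normal form:
  vcons Nat (succ (succ (succ zero))) (succ (succ (succ (succ (succ (succ (succ (succ (succ (succ (succ (succ (succ (succ zero)))))))))))))) (vcons Nat (succ (succ zero)) (succ zero) (vcons Nat (succ zero) (succ (succ (succ zero))) (vcons Nat zero (succ (succ (succ (succ (succ (succ (succ zero))))))) (vnil Nat))))
inferred type:
  Vec Nat (succ (succ (succ (succ zero))))
steps to reach normal form (normal order): 55
term was already normal: no
first contracted redex: a beta-redex


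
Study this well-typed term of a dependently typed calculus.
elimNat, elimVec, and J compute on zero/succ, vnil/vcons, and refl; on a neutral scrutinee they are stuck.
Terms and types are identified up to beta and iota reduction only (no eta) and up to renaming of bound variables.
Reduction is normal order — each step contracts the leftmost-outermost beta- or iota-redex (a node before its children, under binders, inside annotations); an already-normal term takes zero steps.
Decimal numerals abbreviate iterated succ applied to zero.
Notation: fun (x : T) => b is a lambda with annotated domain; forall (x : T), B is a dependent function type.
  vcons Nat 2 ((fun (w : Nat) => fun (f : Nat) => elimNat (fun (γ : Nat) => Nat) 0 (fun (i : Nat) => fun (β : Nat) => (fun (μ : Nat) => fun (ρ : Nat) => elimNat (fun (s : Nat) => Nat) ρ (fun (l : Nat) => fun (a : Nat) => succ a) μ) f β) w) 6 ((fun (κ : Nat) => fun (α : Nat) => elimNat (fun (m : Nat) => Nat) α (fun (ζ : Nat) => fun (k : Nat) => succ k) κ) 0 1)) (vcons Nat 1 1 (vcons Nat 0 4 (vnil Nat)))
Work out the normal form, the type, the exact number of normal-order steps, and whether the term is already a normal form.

normal form:
  vcons Nat 2 6 (vcons Nat 1 1 (vcons Nat 0 4 (vnil Nat)))
type:
  Vec Nat 3
steps to reach normal form (normal order): 75
already normal: no
first redex: a beta-redex


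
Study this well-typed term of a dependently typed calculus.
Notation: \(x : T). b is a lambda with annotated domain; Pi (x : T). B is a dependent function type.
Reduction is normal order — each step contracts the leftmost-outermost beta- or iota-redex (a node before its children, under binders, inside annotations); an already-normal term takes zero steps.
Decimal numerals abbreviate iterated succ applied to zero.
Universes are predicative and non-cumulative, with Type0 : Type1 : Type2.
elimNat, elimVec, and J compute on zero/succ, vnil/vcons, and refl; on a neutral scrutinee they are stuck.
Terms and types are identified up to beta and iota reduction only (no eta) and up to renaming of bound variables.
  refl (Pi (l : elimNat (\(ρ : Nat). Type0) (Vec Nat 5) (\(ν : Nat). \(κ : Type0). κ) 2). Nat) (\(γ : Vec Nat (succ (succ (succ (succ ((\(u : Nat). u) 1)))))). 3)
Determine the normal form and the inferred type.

reduced normal form:
  refl (Pi (l : Vec Nat 5). Nat) (\(ρ : Vec Nat 5). 3)
the term's type:
  Eq (Pi (l : Vec Nat 5). Nat) (\(ρ : Vec Nat 5). 3) (\(ν : Vec Nat 5). 3)


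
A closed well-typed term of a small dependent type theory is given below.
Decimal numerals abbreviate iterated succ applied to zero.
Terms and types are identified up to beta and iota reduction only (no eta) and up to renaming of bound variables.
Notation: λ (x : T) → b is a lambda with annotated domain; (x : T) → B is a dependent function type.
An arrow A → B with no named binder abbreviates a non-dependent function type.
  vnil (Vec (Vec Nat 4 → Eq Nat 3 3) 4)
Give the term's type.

inferred type:
  Vec (Vec (Vec Nat 4 → Eq Nat 3 3) 4) 0


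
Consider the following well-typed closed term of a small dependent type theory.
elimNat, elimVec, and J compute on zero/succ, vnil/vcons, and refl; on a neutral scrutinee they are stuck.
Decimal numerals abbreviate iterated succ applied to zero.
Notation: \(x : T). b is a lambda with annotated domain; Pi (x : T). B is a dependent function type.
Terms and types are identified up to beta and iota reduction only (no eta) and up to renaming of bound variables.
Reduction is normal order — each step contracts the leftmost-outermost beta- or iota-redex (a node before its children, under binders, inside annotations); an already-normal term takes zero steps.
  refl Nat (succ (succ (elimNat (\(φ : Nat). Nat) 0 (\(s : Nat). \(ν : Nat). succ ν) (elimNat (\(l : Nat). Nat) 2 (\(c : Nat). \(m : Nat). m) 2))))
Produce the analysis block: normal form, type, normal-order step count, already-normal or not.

reduced normal form:
  refl Nat 4
the term's type:
  Eq Nat 4 4
normal-order step count: 14
term was already normal: no
first contracted redex: an elimNat iota-redex


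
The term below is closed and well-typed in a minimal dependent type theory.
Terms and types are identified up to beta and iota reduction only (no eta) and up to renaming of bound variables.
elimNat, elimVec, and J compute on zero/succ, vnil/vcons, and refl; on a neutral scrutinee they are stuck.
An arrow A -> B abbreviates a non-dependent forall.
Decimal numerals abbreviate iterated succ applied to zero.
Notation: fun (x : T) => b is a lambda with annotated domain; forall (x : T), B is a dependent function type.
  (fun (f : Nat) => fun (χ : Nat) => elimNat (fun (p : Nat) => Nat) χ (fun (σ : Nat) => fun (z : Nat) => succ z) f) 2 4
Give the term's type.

the term's type:
  Nat


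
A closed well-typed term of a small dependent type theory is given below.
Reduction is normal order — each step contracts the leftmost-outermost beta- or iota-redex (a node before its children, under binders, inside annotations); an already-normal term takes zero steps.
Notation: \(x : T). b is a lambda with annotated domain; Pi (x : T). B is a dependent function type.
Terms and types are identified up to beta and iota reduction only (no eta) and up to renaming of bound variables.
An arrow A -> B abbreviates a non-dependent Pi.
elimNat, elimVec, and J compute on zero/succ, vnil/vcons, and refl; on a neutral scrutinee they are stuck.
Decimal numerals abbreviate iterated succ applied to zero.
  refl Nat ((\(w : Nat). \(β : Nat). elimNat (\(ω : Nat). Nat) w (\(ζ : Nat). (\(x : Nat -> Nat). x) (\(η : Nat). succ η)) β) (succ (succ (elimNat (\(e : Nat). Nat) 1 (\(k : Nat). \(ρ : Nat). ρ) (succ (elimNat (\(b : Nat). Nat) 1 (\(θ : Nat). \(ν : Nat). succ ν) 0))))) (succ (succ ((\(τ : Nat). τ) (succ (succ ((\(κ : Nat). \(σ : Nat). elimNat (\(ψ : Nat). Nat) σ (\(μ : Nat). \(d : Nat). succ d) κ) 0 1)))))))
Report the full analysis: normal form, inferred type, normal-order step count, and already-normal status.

reduced normal form:
  refl Nat 8
inferred type:
  Eq Nat 8 8
normal-order step count: 33
already normal: no
first redex: a beta-redex


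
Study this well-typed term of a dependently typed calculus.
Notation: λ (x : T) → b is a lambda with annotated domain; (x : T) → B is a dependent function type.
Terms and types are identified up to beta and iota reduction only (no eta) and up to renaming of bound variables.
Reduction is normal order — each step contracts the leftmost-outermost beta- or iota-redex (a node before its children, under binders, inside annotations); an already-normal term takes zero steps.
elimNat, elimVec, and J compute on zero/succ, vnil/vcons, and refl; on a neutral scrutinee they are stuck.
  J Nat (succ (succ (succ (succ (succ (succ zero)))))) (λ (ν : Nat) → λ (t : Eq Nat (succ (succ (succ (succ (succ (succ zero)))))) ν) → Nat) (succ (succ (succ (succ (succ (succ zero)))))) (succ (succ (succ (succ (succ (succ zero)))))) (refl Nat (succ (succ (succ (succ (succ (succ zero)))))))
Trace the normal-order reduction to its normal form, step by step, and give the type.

normal-order reduction sequence:
  J Nat (succ (succ (succ (succ (succ (succ zero)))))) (λ (ν : Nat) → λ (t : Eq Nat (succ (succ (succ (succ (succ (succ zero)))))) ν) → Nat) (succ (succ (succ (succ (succ (succ zero)))))) (succ (succ (succ (succ (succ (succ zero)))))) (refl Nat (succ (succ (succ (succ (succ (succ zero)))))))
  ~> succ (succ (succ (succ (succ (succ zero)))))
inferred type:
  Nat


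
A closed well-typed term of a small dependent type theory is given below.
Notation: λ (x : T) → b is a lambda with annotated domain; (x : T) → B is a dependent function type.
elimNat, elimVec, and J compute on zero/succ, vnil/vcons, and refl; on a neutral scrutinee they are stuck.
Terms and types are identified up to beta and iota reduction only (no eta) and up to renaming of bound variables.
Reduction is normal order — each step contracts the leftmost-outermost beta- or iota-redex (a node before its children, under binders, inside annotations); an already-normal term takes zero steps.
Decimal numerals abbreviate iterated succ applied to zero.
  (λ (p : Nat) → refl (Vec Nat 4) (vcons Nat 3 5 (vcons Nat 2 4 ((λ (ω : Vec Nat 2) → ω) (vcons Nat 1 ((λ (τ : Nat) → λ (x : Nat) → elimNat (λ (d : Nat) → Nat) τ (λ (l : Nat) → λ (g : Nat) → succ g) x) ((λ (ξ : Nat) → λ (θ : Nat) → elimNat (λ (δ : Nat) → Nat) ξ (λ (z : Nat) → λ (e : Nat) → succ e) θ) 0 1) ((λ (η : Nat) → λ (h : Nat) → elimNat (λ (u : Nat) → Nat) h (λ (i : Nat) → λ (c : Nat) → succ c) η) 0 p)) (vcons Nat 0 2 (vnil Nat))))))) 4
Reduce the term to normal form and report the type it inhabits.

normal form:
  refl (Vec Nat 4) (vcons Nat 3 5 (vcons Nat 2 4 (vcons Nat 1 5 (vcons Nat 0 2 (vnil Nat)))))
type:
  Eq (Vec Nat 4) (vcons Nat 3 5 (vcons Nat 2 4 (vcons Nat 1 5 (vcons Nat 0 2 (vnil Nat))))) (vcons Nat 3 5 (vcons Nat 2 4 (vcons Nat 1 5 (vcons Nat 0 2 (vnil Nat)))))


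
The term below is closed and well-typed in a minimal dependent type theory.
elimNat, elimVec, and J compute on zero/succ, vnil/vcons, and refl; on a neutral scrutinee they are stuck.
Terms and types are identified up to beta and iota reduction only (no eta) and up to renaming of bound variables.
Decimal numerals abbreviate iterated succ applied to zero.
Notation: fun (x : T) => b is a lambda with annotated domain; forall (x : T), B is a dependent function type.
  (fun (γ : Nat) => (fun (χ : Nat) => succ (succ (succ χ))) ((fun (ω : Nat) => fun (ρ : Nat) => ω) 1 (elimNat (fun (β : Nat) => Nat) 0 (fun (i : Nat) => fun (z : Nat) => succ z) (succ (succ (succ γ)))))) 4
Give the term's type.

the term's type:
  Nat


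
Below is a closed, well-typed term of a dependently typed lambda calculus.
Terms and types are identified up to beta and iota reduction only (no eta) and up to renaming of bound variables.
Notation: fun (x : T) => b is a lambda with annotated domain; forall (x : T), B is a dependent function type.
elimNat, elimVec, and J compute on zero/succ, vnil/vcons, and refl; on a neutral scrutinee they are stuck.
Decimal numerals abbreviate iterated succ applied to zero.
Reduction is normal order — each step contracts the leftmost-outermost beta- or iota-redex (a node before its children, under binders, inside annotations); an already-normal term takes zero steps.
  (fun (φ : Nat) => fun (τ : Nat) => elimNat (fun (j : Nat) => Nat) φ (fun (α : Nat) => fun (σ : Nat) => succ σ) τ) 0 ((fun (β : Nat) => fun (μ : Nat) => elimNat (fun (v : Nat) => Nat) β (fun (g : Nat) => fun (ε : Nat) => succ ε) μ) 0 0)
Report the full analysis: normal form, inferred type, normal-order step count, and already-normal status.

reduced normal form:
  0
the term's type:
  Nat
normal-order step count: 6
started in normal form: no
first redex: a beta-redex


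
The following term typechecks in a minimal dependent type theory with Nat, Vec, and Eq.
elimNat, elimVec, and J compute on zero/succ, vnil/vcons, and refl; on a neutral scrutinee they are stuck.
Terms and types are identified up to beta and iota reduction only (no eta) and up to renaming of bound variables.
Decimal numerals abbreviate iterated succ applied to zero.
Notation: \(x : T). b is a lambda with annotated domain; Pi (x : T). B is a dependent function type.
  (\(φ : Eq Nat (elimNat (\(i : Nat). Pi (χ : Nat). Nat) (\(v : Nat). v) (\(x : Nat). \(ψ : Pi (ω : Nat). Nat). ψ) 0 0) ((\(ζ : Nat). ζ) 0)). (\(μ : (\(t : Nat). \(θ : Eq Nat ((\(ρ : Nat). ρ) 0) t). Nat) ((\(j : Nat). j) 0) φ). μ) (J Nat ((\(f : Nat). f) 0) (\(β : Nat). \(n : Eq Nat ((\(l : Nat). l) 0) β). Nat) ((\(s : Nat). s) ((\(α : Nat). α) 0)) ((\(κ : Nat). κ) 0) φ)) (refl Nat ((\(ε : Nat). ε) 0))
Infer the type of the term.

inferred type:
  Nat


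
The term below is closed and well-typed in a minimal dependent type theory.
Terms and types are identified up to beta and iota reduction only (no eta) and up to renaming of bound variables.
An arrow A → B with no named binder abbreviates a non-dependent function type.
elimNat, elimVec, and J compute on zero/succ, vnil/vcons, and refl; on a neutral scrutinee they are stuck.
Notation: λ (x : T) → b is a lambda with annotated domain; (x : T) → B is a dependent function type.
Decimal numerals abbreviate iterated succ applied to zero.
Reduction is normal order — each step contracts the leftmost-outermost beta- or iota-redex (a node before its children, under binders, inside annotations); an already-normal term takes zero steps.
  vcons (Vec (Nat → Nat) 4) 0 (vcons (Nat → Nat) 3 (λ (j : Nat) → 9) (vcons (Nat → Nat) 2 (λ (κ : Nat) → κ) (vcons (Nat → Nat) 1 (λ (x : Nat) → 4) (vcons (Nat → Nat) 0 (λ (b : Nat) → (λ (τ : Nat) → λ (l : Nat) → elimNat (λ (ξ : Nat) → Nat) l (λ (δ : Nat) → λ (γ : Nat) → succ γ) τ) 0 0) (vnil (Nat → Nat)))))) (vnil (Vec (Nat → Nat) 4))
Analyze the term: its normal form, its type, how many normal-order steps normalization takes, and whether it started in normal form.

resulting normal form:
  vcons (Vec (Nat → Nat) 4) 0 (vcons (Nat → Nat) 3 (λ (j : Nat) → 9) (vcons (Nat → Nat) 2 (λ (κ : Nat) → κ) (vcons (Nat → Nat) 1 (λ (x : Nat) → 4) (vcons (Nat → Nat) 0 (λ (b : Nat) → 0) (vnil (Nat → Nat)))))) (vnil (Vec (Nat → Nat) 4))
inferred type:
  Vec (Vec (Nat → Nat) 4) 1
steps to reach normal form (normal order): 3
started in normal form: no
first redex: a beta-redex


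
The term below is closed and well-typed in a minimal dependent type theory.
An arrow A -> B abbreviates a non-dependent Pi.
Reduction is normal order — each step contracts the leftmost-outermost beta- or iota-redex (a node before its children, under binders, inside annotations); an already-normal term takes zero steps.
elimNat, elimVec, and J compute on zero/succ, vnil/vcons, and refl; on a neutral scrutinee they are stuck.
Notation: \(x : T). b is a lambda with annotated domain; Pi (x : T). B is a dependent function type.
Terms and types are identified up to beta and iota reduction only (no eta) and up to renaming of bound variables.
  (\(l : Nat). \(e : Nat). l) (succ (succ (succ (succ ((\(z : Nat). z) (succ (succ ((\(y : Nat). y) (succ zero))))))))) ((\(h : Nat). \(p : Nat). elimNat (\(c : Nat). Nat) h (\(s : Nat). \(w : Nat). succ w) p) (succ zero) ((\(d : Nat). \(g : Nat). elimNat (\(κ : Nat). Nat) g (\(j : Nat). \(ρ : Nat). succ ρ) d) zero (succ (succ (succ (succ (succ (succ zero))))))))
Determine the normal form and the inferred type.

normal form:
  succ (succ (succ (succ (succ (succ (succ zero))))))
the term's type:
  Nat
observation: normalization takes exactly 4 steps under the normal-order strategy.


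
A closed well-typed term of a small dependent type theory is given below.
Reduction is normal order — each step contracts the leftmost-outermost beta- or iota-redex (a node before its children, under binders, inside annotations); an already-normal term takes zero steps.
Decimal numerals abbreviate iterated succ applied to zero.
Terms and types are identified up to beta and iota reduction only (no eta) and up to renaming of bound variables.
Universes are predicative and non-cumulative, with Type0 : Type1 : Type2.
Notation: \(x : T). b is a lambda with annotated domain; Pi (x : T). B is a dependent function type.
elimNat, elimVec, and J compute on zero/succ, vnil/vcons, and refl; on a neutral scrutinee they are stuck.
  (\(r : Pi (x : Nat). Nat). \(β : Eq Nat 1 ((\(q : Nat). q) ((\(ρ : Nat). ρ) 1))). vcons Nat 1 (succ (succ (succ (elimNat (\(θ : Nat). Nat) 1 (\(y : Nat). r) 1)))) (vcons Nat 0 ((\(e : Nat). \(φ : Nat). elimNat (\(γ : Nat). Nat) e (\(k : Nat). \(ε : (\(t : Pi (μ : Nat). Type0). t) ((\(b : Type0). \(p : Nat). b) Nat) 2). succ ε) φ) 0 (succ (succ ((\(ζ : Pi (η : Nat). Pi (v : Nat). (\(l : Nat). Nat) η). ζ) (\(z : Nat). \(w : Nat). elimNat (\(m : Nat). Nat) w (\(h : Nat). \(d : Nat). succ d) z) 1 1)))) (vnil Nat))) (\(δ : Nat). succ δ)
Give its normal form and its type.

normal form:
  \(r : Eq Nat 1 1). vcons Nat 1 5 (vcons Nat 0 4 (vnil Nat))
inferred type:
  Pi (r : Eq Nat 1 1). Vec Nat 2
observation: the first redex contracted is a beta-redex; the normal form is reached in 32 normal-order steps.


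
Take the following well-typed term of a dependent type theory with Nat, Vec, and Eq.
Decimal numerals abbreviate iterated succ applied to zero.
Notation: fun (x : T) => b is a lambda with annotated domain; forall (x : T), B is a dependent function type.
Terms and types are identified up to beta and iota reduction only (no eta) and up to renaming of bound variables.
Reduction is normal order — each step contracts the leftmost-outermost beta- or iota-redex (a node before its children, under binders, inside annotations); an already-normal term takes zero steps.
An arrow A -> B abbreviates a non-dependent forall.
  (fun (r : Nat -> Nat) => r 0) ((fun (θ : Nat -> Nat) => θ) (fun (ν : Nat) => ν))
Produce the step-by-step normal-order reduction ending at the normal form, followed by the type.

normal-order reduction sequence:
  (fun (r : Nat -> Nat) => r 0) ((fun (θ : Nat -> Nat) => θ) (fun (ν : Nat) => ν))
  ~> (fun (r : Nat -> Nat) => r) (fun (θ : Nat) => θ) 0
  ~> (fun (r : Nat) => r) 0
  ~> 0
the term's type:
  Nat


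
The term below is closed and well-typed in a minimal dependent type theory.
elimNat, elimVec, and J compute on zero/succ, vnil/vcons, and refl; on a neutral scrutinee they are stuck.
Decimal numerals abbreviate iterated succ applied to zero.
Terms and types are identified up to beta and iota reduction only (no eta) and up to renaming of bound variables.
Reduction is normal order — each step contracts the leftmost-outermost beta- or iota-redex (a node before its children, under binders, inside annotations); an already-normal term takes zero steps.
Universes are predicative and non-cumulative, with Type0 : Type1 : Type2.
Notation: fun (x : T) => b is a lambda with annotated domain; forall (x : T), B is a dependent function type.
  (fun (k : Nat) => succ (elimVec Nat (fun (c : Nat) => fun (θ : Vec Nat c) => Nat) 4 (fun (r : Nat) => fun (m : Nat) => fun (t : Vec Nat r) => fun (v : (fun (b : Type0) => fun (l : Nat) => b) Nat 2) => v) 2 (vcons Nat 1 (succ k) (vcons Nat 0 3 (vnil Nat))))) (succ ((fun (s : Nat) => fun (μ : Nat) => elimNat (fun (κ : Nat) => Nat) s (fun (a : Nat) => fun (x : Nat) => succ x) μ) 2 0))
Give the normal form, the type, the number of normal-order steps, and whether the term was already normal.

reduced normal form:
  5
the term's type:
  Nat
steps to reach normal form (normal order): 12
term was already normal: no
first contracted redex: a beta-redex


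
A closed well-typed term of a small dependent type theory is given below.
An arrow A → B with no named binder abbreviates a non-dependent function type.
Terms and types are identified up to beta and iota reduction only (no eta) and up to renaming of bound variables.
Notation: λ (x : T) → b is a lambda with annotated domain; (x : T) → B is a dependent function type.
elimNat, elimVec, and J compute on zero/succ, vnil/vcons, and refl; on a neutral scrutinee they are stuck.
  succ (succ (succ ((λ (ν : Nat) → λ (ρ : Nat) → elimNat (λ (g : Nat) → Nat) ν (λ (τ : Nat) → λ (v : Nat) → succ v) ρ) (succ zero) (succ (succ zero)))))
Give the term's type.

the term's type:
  Nat


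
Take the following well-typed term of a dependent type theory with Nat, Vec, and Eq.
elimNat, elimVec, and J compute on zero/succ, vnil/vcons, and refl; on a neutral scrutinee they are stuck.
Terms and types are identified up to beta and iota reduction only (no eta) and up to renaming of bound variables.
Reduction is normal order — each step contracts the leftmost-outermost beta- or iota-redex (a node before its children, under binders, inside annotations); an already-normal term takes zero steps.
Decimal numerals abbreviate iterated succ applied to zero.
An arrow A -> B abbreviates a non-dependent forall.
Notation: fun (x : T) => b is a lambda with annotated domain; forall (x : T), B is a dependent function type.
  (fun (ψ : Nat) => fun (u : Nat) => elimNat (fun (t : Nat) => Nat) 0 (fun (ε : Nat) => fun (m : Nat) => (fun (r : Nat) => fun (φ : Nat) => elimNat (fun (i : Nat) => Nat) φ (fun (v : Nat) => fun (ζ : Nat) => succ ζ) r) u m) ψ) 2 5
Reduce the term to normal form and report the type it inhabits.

reduced normal form:
  10
the term's type:
  Nat
observation: the first redex contracted is a beta-redex; the normal form is reached in 45 normal-order steps.


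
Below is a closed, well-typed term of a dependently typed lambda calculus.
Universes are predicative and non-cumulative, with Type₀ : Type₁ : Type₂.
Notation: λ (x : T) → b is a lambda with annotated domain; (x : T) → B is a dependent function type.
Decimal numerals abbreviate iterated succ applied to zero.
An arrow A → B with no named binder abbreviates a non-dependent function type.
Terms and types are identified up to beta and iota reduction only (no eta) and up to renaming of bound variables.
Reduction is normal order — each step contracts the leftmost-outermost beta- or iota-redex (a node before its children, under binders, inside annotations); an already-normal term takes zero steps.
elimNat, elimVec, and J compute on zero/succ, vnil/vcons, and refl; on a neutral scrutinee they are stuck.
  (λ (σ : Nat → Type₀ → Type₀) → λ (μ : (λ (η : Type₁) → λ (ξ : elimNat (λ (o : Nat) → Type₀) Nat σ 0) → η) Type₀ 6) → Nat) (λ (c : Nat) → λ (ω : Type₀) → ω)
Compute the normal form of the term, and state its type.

resulting normal form:
  λ (σ : Type₀) → Nat
inferred type:
  Type₀ → Type₀


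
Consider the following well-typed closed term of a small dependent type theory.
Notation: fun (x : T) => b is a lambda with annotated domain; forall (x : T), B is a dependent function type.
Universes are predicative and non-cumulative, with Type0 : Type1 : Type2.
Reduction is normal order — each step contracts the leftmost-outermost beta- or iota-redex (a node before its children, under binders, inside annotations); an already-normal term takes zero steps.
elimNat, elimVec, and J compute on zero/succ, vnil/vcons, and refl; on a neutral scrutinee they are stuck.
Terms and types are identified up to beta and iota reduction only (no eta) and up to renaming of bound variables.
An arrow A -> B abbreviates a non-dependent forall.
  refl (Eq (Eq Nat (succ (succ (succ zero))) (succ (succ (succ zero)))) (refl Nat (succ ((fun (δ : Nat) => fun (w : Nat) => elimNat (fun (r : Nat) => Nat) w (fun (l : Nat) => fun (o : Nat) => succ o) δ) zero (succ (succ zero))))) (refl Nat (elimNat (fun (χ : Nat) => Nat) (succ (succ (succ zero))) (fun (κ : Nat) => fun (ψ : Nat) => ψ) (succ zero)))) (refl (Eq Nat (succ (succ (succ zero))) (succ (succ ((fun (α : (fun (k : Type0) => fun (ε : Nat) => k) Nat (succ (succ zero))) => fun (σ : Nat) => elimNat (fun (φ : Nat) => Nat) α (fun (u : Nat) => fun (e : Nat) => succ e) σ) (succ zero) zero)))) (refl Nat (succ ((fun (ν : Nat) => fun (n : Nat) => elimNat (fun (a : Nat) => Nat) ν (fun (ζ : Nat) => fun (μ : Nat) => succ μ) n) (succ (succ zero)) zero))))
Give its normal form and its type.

reduced normal form:
  refl (Eq (Eq Nat (succ (succ (succ zero))) (succ (succ (succ zero)))) (refl Nat (succ (succ (succ zero)))) (refl Nat (succ (succ (succ zero))))) (refl (Eq Nat (succ (succ (succ zero))) (succ (succ (succ zero)))) (refl Nat (succ (succ (succ zero)))))
inferred type:
  Eq (Eq (Eq Nat (succ (succ (succ zero))) (succ (succ (succ zero)))) (refl Nat (succ (succ (succ zero)))) (refl Nat (succ (succ (succ zero))))) (refl (Eq Nat (succ (succ (succ zero))) (succ (succ (succ zero)))) (refl Nat (succ (succ (succ zero))))) (refl (Eq Nat (succ (succ (succ zero))) (succ (succ (succ zero)))) (refl Nat (succ (succ (succ zero)))))
observation: 13 normal-order steps separate the term from its normal form.


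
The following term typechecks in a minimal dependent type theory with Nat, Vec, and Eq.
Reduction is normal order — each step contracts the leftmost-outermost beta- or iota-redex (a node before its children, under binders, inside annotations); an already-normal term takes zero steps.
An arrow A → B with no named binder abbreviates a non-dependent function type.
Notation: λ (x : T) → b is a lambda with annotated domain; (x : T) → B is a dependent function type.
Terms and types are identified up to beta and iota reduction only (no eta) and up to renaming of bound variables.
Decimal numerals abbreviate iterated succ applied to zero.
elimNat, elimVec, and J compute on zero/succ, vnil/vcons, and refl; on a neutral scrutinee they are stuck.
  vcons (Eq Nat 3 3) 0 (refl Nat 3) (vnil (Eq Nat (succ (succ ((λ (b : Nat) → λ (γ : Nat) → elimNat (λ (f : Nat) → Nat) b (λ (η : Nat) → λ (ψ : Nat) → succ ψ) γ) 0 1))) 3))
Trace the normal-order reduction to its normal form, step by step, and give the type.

normal-order reduction sequence:
  vcons (Eq Nat 3 3) 0 (refl Nat 3) (vnil (Eq Nat (succ (succ ((λ (b : Nat) → λ (γ : Nat) → elimNat (λ (f : Nat) → Nat) b (λ (η : Nat) → λ (ψ : Nat) → succ ψ) γ) 0 1))) 3))
  ~> vcons (Eq Nat 3 3) 0 (refl Nat 3) (vnil (Eq Nat (succ (succ ((λ (b : Nat) → elimNat (λ (γ : Nat) → Nat) 0 (λ (f : Nat) → λ (η : Nat) → succ η) b) 1))) 3))
  ~> vcons (Eq Nat 3 3) 0 (refl Nat 3) (vnil (Eq Nat (succ (succ (elimNat (λ (b : Nat) → Nat) 0 (λ (γ : Nat) → λ (f : Nat) → succ f) 1))) 3))
  ~> vcons (Eq Nat 3 3) 0 (refl Nat 3) (vnil (Eq Nat (succ (succ ((λ (b : Nat) → λ (γ : Nat) → succ γ) 0 (elimNat (λ (f : Nat) → Nat) 0 (λ (η : Nat) → λ (ψ : Nat) → succ ψ) 0)))) 3))
  ~> vcons (Eq Nat 3 3) 0 (refl Nat 3) (vnil (Eq Nat (succ (succ ((λ (b : Nat) → succ b) (elimNat (λ (γ : Nat) → Nat) 0 (λ (f : Nat) → λ (η : Nat) → succ η) 0)))) 3))
  ~> vcons (Eq Nat 3 3) 0 (refl Nat 3) (vnil (Eq Nat (succ (succ (succ (elimNat (λ (b : Nat) → Nat) 0 (λ (γ : Nat) → λ (f : Nat) → succ f) 0)))) 3))
  ~> vcons (Eq Nat 3 3) 0 (refl Nat 3) (vnil (Eq Nat 3 3))
the term's type:
  Vec (Eq Nat 3 3) 1
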